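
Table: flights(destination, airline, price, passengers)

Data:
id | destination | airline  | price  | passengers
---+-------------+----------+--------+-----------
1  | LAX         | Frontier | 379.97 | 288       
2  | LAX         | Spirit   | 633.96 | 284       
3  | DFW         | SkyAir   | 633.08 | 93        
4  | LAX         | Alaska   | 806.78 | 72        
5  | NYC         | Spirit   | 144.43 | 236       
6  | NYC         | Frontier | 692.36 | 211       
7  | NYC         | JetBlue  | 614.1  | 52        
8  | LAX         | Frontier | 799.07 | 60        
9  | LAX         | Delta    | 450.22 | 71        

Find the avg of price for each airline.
SELECT airline, AVG(price) as result
FROM flights
GROUP BY airline

Result:
  Alaska: 806.78
  Delta: 450.22
  Frontier: 623.80
  JetBlue: 614.10
  SkyAir: 633.08
  Spirit: 389.20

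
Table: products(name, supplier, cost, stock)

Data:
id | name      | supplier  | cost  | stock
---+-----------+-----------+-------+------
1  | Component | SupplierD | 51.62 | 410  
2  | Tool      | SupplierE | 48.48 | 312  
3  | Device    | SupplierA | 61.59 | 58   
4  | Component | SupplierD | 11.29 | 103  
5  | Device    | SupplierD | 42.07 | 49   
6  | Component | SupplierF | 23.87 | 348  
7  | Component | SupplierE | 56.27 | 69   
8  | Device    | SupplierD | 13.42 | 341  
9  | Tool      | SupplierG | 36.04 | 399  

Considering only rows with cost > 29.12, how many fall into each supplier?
SELECT supplier, COUNT(*)
FROM products
WHERE cost > 29.12
GROUP BY supplier

Note: WHERE filters rows before grouping.

Result:
  SupplierA: 1
  SupplierD: 2
  SupplierE: 2
  SupplierG: 1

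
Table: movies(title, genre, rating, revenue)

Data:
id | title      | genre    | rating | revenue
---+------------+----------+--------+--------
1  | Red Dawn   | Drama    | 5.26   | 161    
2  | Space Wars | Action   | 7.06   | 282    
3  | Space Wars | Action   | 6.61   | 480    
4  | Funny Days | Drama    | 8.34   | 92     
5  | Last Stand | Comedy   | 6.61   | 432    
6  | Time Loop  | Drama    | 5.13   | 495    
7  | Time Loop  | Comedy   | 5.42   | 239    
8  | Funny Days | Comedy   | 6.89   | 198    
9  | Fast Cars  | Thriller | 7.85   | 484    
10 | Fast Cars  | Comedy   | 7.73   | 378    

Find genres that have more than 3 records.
SELECT genre, COUNT(*) as cnt
FROM movies
GROUP BY genre
HAVING COUNT(*) > 3

Result:
  Comedy: 4

Note: HAVING filters groups after aggregation, WHERE filters rows before.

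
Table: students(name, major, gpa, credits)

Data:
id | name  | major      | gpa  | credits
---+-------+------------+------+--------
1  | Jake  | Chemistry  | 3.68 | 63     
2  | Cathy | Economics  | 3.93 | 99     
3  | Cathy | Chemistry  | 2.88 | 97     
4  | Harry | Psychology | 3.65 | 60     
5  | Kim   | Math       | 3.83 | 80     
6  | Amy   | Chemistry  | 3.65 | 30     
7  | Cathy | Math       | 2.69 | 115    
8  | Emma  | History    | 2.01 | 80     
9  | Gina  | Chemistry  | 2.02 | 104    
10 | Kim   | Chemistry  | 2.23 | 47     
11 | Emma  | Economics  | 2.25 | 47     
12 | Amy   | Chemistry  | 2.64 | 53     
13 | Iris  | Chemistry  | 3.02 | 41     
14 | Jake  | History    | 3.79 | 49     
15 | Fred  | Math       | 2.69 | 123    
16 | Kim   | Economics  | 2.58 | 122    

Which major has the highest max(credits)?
SELECT major, MAX(credits) as val
FROM students
GROUP BY major
ORDER BY val DESC
LIMIT 1

Result: Math with max(credits) = 123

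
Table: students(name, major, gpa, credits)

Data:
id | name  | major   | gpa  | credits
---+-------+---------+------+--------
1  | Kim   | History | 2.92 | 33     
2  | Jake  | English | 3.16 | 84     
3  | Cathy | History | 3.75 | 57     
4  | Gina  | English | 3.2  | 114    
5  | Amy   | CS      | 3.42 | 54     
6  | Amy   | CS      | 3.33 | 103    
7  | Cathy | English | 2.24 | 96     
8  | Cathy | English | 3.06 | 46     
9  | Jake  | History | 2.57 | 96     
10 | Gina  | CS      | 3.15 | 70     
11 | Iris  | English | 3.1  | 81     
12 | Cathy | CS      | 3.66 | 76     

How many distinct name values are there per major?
SELECT major, COUNT(DISTINCT name)
FROM students
GROUP BY major

Result:
  CS: 3 distinct
  English: 4 distinct
  History: 3 distinct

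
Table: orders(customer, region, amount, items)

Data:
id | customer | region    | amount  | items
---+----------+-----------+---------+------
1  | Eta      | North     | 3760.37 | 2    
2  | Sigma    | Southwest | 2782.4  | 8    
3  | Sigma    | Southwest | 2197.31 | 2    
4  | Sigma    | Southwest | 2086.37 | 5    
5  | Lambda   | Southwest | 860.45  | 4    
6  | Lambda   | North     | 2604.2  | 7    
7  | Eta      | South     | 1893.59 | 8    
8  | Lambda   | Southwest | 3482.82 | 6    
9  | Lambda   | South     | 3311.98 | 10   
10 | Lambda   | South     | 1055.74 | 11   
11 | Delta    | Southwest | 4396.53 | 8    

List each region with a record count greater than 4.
SELECT region, COUNT(*) as cnt
FROM orders
GROUP BY region
HAVING COUNT(*) > 4

Result:
  Southwest: 6

Note: HAVING filters groups after aggregation, WHERE filters rows before.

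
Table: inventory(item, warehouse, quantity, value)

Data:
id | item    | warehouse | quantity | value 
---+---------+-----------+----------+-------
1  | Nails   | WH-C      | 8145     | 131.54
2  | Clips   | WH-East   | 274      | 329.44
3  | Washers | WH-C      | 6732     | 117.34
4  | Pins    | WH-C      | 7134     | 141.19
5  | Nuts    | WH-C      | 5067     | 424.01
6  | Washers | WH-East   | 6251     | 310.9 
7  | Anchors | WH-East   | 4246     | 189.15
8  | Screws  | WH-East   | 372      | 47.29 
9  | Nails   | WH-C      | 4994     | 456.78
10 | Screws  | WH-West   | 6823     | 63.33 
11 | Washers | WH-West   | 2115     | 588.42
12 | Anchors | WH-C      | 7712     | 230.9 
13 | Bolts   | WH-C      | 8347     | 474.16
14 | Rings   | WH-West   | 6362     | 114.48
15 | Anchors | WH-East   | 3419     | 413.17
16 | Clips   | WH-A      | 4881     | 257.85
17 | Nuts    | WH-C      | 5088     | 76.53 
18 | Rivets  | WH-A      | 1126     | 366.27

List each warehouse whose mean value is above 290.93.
SELECT warehouse, AVG(value)
FROM inventory
GROUP BY warehouse
HAVING AVG(value) > 290.93

Result:
  WH-A: avg=312.06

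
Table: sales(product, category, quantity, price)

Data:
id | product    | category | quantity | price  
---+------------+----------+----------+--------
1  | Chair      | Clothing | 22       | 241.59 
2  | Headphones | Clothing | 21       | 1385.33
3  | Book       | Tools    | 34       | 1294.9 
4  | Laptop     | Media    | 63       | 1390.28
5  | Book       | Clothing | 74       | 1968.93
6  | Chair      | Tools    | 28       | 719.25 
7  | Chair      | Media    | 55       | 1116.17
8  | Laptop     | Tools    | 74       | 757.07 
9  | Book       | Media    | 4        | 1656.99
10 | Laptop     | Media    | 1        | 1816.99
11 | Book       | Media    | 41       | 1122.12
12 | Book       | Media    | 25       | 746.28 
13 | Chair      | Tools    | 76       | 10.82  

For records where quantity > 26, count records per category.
SELECT category, COUNT(*)
FROM sales
WHERE quantity > 26
GROUP BY category

Note: WHERE filters rows before grouping.

Result:
  Clothing: 1
  Media: 3
  Tools: 4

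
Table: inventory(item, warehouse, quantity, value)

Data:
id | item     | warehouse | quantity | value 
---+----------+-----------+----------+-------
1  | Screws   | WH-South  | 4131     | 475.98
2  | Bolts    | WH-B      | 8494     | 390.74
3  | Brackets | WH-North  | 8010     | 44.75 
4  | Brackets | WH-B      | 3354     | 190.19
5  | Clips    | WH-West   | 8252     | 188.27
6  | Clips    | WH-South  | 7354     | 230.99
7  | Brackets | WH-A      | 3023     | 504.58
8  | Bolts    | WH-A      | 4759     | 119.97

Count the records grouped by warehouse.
SELECT warehouse, COUNT(*) as count
FROM inventory
GROUP BY warehouse

Result:
  WH-A: 2
  WH-B: 2
  WH-North: 1
  WH-South: 2
  WH-West: 1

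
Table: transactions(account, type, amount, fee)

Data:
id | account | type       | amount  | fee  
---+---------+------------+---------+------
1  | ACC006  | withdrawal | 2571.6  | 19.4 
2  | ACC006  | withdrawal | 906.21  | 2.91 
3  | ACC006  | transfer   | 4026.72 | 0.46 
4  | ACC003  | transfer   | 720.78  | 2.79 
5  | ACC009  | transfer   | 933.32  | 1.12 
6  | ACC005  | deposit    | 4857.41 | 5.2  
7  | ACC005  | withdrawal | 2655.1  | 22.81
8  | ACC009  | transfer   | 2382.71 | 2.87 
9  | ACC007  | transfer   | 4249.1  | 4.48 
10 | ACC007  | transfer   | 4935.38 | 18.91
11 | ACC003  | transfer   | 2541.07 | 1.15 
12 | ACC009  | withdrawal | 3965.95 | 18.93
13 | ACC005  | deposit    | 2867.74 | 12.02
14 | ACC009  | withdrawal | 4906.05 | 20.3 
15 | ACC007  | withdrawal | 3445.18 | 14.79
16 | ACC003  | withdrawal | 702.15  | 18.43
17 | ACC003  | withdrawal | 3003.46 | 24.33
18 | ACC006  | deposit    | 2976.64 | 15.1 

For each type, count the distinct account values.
SELECT type, COUNT(DISTINCT account)
FROM transactions
GROUP BY type

Result:
  deposit: 2 distinct
  transfer: 4 distinct
  withdrawal: 5 distinct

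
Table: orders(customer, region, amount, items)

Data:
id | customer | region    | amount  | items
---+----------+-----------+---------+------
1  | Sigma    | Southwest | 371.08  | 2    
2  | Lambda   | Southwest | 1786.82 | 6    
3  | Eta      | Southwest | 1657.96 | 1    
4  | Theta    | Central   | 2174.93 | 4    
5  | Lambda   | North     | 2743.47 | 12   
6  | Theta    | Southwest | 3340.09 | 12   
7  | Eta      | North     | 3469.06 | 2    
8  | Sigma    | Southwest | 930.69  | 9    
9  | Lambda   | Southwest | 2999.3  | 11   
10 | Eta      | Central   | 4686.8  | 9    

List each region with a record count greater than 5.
SELECT region, COUNT(*) as cnt
FROM orders
GROUP BY region
HAVING COUNT(*) > 5

Result:
  Southwest: 6

Note: HAVING filters groups after aggregation, WHERE filters rows before.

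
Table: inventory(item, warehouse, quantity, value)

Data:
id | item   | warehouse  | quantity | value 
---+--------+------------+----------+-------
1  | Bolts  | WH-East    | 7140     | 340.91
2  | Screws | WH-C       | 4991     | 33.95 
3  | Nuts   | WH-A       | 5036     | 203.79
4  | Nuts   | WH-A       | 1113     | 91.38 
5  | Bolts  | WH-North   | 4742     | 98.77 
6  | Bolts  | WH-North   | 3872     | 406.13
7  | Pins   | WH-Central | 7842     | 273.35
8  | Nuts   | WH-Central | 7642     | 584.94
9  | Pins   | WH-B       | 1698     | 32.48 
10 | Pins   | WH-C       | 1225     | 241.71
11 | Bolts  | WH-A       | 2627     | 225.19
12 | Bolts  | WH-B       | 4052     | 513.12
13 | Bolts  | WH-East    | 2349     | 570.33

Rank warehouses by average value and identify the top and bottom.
SELECT warehouse, AVG(value)
FROM inventory
GROUP BY warehouse
ORDER BY AVG(value)

All groups:
  WH-C: 137.83
  WH-A: 173.45
  WH-North: 252.45
  WH-B: 272.80
  WH-Central: 429.15
  WH-East: 455.62

Highest: WH-East (455.62)
Lowest: WH-C (137.83)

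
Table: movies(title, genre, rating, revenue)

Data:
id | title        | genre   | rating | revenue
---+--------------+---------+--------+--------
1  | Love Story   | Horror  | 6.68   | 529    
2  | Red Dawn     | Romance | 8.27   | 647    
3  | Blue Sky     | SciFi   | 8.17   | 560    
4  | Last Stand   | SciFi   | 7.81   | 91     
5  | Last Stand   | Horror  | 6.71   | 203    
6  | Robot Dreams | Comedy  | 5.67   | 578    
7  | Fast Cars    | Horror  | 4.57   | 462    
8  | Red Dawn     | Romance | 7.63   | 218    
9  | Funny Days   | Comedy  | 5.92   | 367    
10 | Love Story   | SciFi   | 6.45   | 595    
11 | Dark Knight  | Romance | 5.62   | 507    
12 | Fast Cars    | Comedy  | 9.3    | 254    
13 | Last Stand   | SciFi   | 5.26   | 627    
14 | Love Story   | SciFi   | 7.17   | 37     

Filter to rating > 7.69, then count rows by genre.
SELECT genre, COUNT(*)
FROM movies
WHERE rating > 7.69
GROUP BY genre

Note: WHERE filters rows before grouping.

Result:
  Comedy: 1
  Romance: 1
  SciFi: 2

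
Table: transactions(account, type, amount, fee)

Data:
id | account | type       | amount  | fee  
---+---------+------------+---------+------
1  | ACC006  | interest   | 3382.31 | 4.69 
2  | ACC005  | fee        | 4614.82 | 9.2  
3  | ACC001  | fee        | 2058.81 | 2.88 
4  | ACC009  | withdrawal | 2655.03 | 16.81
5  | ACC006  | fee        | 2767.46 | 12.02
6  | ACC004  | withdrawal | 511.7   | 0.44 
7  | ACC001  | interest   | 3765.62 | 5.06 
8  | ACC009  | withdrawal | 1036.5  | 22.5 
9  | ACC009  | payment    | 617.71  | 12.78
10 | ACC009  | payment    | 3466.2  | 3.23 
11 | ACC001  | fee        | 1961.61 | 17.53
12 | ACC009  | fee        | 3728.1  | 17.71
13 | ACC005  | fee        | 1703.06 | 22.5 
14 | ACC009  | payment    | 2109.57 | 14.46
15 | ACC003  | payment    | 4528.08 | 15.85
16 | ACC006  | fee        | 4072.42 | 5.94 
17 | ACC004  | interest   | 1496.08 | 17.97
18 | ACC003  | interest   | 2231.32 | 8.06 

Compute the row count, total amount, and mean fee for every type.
SELECT type,
       COUNT(*) as cnt,
       SUM(amount) as total_amount,
       AVG(fee) as avg_fee
FROM transactions
GROUP BY type

Result:
  fee: 7 records, 20906.28 total amount, 12.54 avg fee
  interest: 4 records, 10875.33 total amount, 8.95 avg fee
  payment: 4 records, 10721.56 total amount, 11.58 avg fee
  withdrawal: 3 records, 4203.23 total amount, 13.25 avg fee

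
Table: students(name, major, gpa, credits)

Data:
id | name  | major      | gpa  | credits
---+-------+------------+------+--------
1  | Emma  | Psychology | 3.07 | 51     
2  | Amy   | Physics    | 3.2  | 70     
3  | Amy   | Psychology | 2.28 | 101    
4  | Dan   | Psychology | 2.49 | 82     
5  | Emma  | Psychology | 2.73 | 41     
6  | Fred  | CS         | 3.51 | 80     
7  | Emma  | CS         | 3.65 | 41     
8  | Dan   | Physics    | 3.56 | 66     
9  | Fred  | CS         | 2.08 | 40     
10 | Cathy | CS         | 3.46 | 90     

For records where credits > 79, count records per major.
SELECT major, COUNT(*)
FROM students
WHERE credits > 79
GROUP BY major

Note: WHERE filters rows before grouping.

Result:
  CS: 2
  Psychology: 2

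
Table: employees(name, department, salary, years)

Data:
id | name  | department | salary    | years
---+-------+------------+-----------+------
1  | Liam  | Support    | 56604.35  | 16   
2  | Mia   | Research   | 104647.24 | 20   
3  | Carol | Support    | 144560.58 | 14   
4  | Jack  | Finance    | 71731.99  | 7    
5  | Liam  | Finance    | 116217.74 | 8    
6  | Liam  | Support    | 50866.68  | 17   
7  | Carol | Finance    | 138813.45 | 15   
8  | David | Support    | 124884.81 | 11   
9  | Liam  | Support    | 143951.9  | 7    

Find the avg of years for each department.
SELECT department, AVG(years) as result
FROM employees
GROUP BY department

Result:
  Finance: 10.00
  Research: 20.00
  Support: 13.00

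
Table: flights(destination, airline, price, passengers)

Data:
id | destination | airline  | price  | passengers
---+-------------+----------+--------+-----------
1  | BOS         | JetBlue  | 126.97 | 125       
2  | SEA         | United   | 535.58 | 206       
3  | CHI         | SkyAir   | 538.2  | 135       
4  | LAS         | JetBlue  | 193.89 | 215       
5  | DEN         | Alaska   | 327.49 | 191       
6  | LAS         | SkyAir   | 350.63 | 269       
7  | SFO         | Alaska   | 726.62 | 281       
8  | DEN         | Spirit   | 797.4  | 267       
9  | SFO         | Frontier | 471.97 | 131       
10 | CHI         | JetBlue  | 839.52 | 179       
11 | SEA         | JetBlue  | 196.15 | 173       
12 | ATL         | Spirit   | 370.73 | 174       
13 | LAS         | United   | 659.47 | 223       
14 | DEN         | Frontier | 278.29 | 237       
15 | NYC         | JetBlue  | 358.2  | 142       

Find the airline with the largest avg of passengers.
SELECT airline, AVG(passengers) as val
FROM flights
GROUP BY airline
ORDER BY val DESC
LIMIT 1

Result: Alaska with avg(passengers) = 236.00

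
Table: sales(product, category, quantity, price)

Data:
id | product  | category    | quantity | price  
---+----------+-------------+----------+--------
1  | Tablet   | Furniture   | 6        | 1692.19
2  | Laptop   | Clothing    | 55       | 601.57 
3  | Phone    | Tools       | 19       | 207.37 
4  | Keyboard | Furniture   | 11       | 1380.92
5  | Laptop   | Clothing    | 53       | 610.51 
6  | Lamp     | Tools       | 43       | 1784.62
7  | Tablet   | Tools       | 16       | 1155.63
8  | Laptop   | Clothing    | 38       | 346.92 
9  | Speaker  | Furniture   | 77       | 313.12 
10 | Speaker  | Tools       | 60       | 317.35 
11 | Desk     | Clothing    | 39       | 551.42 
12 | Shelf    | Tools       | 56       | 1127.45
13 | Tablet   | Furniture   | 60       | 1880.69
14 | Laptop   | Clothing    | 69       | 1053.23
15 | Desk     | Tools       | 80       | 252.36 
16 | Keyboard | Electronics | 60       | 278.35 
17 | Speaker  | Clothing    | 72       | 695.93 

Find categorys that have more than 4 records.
SELECT category, COUNT(*) as cnt
FROM sales
GROUP BY category
HAVING COUNT(*) > 4

Result:
  Clothing: 6
  Tools: 6

Note: HAVING filters groups after aggregation, WHERE filters rows before.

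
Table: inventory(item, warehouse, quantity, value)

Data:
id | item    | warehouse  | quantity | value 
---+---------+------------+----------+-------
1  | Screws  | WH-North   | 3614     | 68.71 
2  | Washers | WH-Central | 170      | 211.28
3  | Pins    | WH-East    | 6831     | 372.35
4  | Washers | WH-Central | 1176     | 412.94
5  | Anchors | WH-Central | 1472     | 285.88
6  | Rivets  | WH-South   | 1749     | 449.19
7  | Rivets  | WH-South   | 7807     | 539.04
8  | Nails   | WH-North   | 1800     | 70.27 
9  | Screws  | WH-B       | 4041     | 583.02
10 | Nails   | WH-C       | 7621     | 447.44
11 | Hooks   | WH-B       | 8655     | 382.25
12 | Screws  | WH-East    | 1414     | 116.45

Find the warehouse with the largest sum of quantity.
SELECT warehouse, SUM(quantity) as val
FROM inventory
GROUP BY warehouse
ORDER BY val DESC
LIMIT 1

Result: WH-B with sum(quantity) = 12696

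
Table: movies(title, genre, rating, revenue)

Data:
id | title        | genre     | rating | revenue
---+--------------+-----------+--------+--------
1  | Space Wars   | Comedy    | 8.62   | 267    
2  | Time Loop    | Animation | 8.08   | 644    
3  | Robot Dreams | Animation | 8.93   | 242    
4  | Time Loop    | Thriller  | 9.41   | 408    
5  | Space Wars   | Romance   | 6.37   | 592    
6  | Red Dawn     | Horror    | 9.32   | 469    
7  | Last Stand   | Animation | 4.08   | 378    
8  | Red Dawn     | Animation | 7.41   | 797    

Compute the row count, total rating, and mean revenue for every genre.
SELECT genre,
       COUNT(*) as cnt,
       SUM(rating) as total_rating,
       AVG(revenue) as avg_revenue
FROM movies
GROUP BY genre

Result:
  Animation: 4 records, 28.50 total rating, 515.25 avg revenue
  Comedy: 1 records, 8.62 total rating, 267.00 avg revenue
  Horror: 1 records, 9.32 total rating, 469.00 avg revenue
  Romance: 1 records, 6.37 total rating, 592.00 avg revenue
  Thriller: 1 records, 9.41 total rating, 408.00 avg revenue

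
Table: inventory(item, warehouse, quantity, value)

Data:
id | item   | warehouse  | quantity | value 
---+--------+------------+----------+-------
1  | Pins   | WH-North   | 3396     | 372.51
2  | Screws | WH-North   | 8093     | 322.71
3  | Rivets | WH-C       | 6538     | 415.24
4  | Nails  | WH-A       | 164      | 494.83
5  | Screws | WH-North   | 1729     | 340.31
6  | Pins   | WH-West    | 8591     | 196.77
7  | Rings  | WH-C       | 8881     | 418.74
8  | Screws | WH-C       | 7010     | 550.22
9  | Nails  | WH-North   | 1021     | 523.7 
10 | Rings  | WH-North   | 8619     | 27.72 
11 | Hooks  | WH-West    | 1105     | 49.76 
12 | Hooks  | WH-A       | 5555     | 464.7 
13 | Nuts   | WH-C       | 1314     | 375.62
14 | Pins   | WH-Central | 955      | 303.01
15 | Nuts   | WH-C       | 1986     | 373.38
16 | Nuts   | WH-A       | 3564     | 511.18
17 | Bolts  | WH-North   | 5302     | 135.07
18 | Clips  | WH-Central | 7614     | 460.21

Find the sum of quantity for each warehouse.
SELECT warehouse, SUM(quantity) as result
FROM inventory
GROUP BY warehouse

Result:
  WH-A: 9283
  WH-C: 25729
  WH-Central: 8569
  WH-North: 28160
  WH-West: 9696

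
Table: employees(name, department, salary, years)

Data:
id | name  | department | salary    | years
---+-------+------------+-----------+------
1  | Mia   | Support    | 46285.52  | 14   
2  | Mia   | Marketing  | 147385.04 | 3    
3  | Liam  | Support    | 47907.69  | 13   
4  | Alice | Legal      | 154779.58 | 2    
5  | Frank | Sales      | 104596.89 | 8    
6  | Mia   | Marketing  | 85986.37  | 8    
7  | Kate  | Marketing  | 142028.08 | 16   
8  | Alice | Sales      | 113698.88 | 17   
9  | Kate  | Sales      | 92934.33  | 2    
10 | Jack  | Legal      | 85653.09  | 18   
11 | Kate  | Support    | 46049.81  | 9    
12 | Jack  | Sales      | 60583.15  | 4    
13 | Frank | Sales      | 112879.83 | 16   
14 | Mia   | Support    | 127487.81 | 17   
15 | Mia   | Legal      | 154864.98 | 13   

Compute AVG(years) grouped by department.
SELECT department, AVG(years) as result
FROM employees
GROUP BY department

Result:
  Legal: 11.00
  Marketing: 9.00
  Sales: 9.40
  Support: 13.25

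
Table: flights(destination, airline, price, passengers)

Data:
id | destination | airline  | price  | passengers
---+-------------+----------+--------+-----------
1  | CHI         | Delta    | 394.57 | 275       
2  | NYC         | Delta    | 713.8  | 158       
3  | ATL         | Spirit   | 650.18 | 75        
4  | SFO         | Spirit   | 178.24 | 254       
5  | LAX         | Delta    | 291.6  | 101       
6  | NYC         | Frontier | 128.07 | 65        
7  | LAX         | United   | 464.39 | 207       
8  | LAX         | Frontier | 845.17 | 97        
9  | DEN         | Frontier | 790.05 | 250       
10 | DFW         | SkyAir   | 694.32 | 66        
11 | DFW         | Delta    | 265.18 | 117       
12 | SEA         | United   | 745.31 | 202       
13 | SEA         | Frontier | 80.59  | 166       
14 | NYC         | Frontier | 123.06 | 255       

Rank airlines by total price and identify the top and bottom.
SELECT airline, SUM(price)
FROM flights
GROUP BY airline
ORDER BY SUM(price)

All groups:
  SkyAir: 694.32
  Spirit: 828.42
  United: 1209.70
  Delta: 1665.15
  Frontier: 1966.94

Highest: Frontier (1966.94)
Lowest: SkyAir (694.32)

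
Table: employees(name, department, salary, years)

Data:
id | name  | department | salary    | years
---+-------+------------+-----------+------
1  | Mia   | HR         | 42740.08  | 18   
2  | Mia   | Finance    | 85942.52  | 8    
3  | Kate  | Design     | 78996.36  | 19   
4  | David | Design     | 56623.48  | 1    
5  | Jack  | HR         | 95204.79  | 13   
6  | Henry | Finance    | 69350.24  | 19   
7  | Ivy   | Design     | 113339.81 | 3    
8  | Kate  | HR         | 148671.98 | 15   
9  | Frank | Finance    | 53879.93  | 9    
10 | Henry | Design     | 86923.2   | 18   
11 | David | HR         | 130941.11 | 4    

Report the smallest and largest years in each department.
SELECT department, MIN(years), MAX(years)
FROM employees
GROUP BY department

Result:
  Design: min=1, max=19
  Finance: min=8, max=19
  HR: min=4, max=18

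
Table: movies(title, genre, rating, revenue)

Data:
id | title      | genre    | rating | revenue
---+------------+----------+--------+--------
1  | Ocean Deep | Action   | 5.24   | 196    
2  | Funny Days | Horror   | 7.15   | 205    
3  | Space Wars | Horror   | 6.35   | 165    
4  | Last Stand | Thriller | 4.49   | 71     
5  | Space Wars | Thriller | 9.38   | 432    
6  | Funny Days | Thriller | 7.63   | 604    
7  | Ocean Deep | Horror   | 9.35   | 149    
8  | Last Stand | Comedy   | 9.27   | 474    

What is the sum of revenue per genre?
SELECT genre, SUM(revenue) as result
FROM movies
GROUP BY genre

Result:
  Action: 196
  Comedy: 474
  Horror: 519
  Thriller: 1107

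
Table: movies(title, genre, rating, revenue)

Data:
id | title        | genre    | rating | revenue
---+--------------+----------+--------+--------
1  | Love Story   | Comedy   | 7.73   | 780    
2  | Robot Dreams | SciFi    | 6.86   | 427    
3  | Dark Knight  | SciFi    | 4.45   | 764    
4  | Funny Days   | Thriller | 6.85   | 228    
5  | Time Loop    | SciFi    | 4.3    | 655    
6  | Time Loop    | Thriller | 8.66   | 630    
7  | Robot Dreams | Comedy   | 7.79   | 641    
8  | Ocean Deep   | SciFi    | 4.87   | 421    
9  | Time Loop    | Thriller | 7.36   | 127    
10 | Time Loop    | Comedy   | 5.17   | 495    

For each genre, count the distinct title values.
SELECT genre, COUNT(DISTINCT title)
FROM movies
GROUP BY genre

Result:
  Comedy: 3 distinct
  SciFi: 4 distinct
  Thriller: 2 distinct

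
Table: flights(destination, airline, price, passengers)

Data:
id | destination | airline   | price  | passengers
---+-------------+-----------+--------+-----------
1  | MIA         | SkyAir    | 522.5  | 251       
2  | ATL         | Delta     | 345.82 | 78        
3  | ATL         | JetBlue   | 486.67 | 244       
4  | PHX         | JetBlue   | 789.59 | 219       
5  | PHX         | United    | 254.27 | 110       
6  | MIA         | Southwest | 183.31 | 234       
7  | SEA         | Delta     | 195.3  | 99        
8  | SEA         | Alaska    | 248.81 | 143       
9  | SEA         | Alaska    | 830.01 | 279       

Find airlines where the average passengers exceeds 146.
SELECT airline, AVG(passengers)
FROM flights
GROUP BY airline
HAVING AVG(passengers) > 146

Result:
  Alaska: avg=211.00
  JetBlue: avg=231.50
  SkyAir: avg=251.00
  Southwest: avg=234.00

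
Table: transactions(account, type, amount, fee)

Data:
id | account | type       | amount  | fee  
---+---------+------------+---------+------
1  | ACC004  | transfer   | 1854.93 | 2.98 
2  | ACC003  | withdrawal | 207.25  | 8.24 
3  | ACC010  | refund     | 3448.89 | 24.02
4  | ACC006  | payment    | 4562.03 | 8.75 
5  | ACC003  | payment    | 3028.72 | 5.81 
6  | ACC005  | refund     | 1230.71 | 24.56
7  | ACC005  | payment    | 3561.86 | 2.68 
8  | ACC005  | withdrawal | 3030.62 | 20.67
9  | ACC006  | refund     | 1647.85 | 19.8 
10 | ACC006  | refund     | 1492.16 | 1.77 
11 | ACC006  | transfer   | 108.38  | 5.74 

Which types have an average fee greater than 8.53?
SELECT type, AVG(fee)
FROM transactions
GROUP BY type
HAVING AVG(fee) > 8.53

Result:
  refund: avg=17.54
  withdrawal: avg=14.46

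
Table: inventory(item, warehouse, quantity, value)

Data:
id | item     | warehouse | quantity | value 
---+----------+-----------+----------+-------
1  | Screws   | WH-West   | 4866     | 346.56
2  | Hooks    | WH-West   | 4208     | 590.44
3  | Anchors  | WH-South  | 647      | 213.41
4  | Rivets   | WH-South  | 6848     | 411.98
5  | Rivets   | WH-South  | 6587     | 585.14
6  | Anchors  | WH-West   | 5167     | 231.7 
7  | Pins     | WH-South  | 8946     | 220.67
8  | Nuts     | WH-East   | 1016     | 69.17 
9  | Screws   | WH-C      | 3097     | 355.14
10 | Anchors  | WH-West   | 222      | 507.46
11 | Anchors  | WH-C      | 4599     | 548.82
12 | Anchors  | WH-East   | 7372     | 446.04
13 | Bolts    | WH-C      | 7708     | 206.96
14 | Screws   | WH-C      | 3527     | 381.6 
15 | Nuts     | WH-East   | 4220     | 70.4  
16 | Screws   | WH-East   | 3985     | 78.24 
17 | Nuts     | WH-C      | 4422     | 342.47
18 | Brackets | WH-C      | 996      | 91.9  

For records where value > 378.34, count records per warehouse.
SELECT warehouse, COUNT(*)
FROM inventory
WHERE value > 378.34
GROUP BY warehouse

Note: WHERE filters rows before grouping.

Result:
  WH-C: 2
  WH-East: 1
  WH-South: 2
  WH-West: 2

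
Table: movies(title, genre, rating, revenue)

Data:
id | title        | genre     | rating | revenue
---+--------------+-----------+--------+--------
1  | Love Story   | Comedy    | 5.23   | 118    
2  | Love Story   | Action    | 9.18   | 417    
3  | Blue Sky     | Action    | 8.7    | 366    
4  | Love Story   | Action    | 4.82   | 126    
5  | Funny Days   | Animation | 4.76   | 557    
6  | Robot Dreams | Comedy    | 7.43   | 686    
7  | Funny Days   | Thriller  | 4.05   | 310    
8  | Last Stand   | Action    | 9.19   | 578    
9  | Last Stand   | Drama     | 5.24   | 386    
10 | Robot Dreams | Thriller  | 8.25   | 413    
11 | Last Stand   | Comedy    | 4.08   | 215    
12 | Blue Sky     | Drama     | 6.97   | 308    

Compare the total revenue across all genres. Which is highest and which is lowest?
SELECT genre, SUM(revenue)
FROM movies
GROUP BY genre
ORDER BY SUM(revenue)

All groups:
  Animation: 557
  Drama: 694
  Thriller: 723
  Comedy: 1019
  Action: 1487

Highest: Action (1487)
Lowest: Animation (557)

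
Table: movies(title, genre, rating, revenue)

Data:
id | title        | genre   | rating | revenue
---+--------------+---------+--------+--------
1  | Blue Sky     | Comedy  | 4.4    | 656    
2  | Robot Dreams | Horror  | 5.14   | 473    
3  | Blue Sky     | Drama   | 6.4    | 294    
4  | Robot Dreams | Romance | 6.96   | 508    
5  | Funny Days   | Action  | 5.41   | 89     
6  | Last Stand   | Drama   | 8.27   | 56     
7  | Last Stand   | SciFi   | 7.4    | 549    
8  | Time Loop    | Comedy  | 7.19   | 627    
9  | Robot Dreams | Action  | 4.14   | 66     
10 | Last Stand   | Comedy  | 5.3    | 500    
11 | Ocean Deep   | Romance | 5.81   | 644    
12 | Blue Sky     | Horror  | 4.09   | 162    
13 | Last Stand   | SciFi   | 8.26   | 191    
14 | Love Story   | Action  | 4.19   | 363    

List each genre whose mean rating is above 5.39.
SELECT genre, AVG(rating)
FROM movies
GROUP BY genre
HAVING AVG(rating) > 5.39

Result:
  Comedy: avg=5.63
  Drama: avg=7.34
  Romance: avg=6.39
  SciFi: avg=7.83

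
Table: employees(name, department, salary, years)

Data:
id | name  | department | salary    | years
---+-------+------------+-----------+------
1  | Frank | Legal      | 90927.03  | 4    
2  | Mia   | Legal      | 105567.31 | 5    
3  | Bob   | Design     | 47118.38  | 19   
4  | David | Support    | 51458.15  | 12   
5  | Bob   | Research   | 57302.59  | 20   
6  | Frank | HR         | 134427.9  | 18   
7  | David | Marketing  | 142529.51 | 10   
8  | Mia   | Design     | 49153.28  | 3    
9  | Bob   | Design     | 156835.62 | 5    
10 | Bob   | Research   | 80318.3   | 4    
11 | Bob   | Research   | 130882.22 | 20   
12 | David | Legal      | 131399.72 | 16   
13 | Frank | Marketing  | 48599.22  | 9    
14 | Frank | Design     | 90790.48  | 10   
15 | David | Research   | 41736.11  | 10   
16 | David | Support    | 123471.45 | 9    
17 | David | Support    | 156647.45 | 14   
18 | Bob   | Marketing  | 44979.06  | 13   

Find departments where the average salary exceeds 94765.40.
SELECT department, AVG(salary)
FROM employees
GROUP BY department
HAVING AVG(salary) > 94765.40

Result:
  HR: avg=134427.90
  Legal: avg=109298.02
  Support: avg=110525.68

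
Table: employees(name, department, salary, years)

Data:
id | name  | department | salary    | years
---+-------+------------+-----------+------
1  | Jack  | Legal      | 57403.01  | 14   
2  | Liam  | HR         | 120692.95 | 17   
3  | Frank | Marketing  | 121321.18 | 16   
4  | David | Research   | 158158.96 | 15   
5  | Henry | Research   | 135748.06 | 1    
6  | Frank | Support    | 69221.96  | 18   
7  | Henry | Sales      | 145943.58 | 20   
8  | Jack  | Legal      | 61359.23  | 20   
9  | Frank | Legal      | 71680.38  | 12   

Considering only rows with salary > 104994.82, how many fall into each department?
SELECT department, COUNT(*)
FROM employees
WHERE salary > 104994.82
GROUP BY department

Note: WHERE filters rows before grouping.

Result:
  HR: 1
  Marketing: 1
  Research: 2
  Sales: 1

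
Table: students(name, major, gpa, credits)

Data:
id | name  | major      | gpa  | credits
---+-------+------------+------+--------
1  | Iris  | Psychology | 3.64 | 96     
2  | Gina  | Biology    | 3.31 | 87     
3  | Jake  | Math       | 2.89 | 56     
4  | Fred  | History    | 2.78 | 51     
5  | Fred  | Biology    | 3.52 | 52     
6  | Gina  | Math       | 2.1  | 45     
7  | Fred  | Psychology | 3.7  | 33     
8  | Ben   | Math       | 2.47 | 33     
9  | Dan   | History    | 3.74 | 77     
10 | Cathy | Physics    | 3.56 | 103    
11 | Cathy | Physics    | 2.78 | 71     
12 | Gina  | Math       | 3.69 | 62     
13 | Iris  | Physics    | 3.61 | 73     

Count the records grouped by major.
SELECT major, COUNT(*) as count
FROM students
GROUP BY major

Result:
  Biology: 2
  History: 2
  Math: 4
  Physics: 3
  Psychology: 2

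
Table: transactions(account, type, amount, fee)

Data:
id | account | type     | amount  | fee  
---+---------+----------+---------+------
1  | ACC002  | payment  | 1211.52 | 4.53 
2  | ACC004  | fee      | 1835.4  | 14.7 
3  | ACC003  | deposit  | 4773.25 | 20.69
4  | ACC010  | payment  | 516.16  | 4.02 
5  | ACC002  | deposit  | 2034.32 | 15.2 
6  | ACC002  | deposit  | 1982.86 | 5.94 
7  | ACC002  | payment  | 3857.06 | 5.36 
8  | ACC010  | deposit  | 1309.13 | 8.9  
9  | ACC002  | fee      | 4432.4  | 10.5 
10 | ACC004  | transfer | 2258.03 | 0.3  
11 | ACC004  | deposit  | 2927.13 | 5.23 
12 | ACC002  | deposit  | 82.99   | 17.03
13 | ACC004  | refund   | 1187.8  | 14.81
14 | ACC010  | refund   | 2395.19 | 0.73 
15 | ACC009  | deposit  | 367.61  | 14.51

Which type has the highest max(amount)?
SELECT type, MAX(amount) as val
FROM transactions
GROUP BY type
ORDER BY val DESC
LIMIT 1

Result: deposit with max(amount) = 4773.25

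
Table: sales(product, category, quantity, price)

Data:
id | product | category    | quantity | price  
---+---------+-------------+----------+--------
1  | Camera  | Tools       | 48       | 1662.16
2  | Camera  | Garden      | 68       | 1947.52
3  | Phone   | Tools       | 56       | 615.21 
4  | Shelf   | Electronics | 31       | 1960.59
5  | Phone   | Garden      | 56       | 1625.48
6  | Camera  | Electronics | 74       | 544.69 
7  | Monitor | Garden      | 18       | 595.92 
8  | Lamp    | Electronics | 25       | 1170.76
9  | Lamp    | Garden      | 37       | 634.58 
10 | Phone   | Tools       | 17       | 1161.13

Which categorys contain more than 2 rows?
SELECT category, COUNT(*) as cnt
FROM sales
GROUP BY category
HAVING COUNT(*) > 2

Result:
  Electronics: 3
  Garden: 4
  Tools: 3

Note: HAVING filters groups after aggregation, WHERE filters rows before.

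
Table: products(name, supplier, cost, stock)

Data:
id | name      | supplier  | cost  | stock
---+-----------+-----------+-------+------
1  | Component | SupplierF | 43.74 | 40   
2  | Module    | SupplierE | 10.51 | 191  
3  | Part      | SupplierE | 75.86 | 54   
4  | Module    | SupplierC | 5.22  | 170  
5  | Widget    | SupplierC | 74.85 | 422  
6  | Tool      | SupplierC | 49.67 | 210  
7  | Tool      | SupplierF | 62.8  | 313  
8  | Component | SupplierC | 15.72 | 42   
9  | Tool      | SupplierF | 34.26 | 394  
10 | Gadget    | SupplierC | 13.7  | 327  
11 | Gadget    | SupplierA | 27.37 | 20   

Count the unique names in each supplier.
SELECT supplier, COUNT(DISTINCT name)
FROM products
GROUP BY supplier

Result:
  SupplierA: 1 distinct
  SupplierC: 5 distinct
  SupplierE: 2 distinct
  SupplierF: 2 distinct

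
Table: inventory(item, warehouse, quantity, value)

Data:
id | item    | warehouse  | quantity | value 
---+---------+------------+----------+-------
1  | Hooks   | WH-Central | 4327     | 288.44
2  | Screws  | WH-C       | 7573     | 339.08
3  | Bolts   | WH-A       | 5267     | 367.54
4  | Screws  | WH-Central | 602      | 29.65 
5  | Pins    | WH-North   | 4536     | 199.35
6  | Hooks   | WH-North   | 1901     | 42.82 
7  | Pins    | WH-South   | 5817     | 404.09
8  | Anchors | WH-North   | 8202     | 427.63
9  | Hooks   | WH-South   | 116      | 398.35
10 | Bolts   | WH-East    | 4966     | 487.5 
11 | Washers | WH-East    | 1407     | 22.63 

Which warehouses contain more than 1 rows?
SELECT warehouse, COUNT(*) as cnt
FROM inventory
GROUP BY warehouse
HAVING COUNT(*) > 1

Result:
  WH-Central: 2
  WH-East: 2
  WH-North: 3
  WH-South: 2

Note: HAVING filters groups after aggregation, WHERE filters rows before.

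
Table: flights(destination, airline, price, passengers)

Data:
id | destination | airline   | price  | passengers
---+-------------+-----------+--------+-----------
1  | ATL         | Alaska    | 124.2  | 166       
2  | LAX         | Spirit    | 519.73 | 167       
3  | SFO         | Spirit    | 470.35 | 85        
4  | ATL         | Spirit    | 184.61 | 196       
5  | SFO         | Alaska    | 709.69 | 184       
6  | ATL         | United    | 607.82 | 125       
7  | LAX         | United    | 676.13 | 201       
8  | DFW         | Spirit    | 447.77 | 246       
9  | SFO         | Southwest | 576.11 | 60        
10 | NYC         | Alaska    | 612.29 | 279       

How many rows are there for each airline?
SELECT airline, COUNT(*) as count
FROM flights
GROUP BY airline

Result:
  Alaska: 3
  Southwest: 1
  Spirit: 4
  United: 2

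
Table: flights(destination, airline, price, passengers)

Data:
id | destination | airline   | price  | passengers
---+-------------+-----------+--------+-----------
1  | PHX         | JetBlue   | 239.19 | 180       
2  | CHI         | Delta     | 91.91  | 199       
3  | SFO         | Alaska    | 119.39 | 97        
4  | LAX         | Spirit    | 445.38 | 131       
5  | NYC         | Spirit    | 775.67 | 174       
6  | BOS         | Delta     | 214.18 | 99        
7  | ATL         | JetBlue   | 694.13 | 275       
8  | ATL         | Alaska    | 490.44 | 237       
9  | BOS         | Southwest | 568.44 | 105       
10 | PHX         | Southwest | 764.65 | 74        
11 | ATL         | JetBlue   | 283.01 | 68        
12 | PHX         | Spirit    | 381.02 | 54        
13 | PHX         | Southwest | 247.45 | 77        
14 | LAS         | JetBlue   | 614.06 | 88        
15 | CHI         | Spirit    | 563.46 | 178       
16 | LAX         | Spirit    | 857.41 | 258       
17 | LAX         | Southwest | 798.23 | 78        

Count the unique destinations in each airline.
SELECT airline, COUNT(DISTINCT destination)
FROM flights
GROUP BY airline

Result:
  Alaska: 2 distinct
  Delta: 2 distinct
  JetBlue: 3 distinct
  Southwest: 3 distinct
  Spirit: 4 distinct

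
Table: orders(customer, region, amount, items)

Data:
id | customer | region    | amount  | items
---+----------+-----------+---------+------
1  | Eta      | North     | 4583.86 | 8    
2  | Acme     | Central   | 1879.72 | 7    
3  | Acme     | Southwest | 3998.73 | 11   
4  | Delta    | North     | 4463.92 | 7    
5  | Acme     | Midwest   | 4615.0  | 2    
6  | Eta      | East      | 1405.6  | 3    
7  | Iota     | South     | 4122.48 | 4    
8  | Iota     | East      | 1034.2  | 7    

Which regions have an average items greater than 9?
SELECT region, AVG(items)
FROM orders
GROUP BY region
HAVING AVG(items) > 9

Result:
  Southwest: avg=11.00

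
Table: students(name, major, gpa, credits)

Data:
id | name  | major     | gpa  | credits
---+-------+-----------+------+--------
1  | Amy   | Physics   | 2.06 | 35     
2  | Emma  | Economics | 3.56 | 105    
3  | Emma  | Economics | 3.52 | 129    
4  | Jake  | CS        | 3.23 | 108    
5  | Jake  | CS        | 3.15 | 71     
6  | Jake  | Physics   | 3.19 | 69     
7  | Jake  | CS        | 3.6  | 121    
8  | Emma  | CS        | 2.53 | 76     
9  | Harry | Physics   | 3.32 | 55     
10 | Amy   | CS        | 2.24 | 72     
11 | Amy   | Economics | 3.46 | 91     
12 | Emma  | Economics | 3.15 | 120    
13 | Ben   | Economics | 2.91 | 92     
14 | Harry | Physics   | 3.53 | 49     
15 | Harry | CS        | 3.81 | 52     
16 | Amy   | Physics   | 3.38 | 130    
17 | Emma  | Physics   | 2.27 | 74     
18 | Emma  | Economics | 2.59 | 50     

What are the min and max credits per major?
SELECT major, MIN(credits), MAX(credits)
FROM students
GROUP BY major

Result:
  CS: min=52, max=121
  Economics: min=50, max=129
  Physics: min=35, max=130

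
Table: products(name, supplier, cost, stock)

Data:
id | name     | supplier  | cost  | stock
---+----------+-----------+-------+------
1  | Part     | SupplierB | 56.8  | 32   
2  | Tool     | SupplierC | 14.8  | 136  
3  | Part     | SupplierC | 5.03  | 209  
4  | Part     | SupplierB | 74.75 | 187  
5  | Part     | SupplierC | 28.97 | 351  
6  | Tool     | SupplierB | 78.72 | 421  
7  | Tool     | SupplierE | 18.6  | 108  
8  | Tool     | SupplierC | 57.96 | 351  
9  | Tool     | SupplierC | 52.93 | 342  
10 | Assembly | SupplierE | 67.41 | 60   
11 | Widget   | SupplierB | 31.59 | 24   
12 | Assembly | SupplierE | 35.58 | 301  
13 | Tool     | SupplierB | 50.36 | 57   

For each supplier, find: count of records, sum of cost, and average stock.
SELECT supplier,
       COUNT(*) as cnt,
       SUM(cost) as total_cost,
       AVG(stock) as avg_stock
FROM products
GROUP BY supplier

Result:
  SupplierB: 5 records, 292.22 total cost, 144.20 avg stock
  SupplierC: 5 records, 159.69 total cost, 277.80 avg stock
  SupplierE: 3 records, 121.59 total cost, 156.33 avg stock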